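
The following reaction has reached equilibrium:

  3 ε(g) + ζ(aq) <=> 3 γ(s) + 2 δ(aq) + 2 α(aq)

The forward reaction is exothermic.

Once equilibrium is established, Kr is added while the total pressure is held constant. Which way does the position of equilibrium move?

Adding inert gas at constant total pressure expands the volume and lowers every reacting partial pressure. With Δn_gas = 0 − 3 = -3, Q moves away from K toward the side with fewer gas moles, so the system shifts toward the side with more gas moles — to the left.

left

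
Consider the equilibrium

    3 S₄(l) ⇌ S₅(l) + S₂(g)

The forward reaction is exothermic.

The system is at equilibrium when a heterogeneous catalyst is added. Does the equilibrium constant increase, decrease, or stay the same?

unchanged

The equilibrium constant depends only on temperature. This perturbation changes neither the position of equilibrium nor K.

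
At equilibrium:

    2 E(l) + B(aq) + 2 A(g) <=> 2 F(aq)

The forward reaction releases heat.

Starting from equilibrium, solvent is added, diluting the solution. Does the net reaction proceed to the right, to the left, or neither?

Dilution lowers every aqueous concentration by the same factor. Δn_aq = 2 − 1 = +1, so the system shifts toward the side with more dissolved moles — to the right.

right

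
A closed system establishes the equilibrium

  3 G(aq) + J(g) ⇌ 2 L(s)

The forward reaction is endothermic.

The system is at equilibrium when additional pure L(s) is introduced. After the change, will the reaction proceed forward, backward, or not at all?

no shift

L is a pure solid; its activity is 1 regardless of amount, so Q is unaffected — no shift from this change.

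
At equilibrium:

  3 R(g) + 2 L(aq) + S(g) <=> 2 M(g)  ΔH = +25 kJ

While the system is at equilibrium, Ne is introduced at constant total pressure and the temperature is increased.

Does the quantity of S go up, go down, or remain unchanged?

cannot be determined

Adding inert gas at constant total pressure expands the volume and lowers every reacting partial pressure. With Δn_gas = 2 − 4 = -2, Q moves away from K toward the side with fewer gas moles, so the system shifts toward the side with more gas moles — to the left.
The forward reaction is endothermic. Raising T favours the endothermic direction — shift to the right.
The two effects oppose each other, so the net shift — and hence the change in S — cannot be determined from the given information.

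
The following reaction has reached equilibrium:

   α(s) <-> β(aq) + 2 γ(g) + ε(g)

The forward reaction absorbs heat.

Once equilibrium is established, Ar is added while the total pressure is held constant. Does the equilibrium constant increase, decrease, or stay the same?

unchanged

The equilibrium constant depends only on temperature. This perturbation may move the position of equilibrium, but since T is unchanged, K itself is unchanged.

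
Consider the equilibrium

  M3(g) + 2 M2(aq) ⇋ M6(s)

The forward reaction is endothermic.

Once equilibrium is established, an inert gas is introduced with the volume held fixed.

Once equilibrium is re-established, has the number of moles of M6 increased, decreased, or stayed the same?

unchanged

At constant volume, adding an inert gas leaves every reacting species' partial pressure unchanged, so Q is unchanged — no shift from this change.
No net shift occurs, so the amount of M6 is unchanged.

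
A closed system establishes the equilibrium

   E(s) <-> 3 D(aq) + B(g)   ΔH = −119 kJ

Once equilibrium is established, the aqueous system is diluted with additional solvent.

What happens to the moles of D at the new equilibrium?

increases

Dilution lowers every aqueous concentration by the same factor. Δn_aq = 3 − 0 = +3, so the system shifts toward the side with more dissolved moles — to the right.
The net shift is to the right. D is a product, so its amount increases.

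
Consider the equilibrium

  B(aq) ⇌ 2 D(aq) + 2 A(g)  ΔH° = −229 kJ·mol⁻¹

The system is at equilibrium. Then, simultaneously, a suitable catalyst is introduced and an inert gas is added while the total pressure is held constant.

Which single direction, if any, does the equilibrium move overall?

right

A catalyst speeds both forward and reverse rates equally; it changes neither Q nor K — no shift from this change.
Adding inert gas at constant total pressure expands the volume and lowers every reacting partial pressure. With Δn_gas = 2 − 0 = +2, Q moves away from K toward the side with fewer gas moles, so the system shifts toward the side with more gas moles — to the right.
Only the nonzero effect(s) matter; the net shift is to the right.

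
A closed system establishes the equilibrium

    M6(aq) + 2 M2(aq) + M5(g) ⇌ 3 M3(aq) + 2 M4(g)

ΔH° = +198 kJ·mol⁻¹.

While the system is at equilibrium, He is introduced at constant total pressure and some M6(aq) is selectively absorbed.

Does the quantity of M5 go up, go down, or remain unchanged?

Adding inert gas at constant total pressure expands the volume and lowers every reacting partial pressure. With Δn_gas = 2 − 1 = +1, Q moves away from K toward the side with fewer gas moles, so the system shifts toward the side with more gas moles — to the right.
Removing M6 (aq), a reactant, drives the reaction to the left.
The two effects oppose each other, so the net shift — and hence the change in M5 — cannot be determined from the given information.

cannot be determined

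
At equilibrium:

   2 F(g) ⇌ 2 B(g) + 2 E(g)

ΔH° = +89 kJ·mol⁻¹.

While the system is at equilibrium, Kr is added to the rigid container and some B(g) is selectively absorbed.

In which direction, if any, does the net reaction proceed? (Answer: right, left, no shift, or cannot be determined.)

right

At constant volume, adding an inert gas leaves every reacting species' partial pressure unchanged, so Q is unchanged — no shift from this change.
Removing B (g), a product, drives the reaction to the right.
Only the nonzero effect(s) matter; the net shift is to the right.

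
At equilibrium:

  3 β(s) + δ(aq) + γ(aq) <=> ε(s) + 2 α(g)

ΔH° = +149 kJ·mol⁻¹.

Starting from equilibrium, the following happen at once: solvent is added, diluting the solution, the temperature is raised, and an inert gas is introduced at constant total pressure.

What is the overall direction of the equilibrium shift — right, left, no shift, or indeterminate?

Dilution lowers every aqueous concentration by the same factor. Δn_aq = 0 − 2 = -2, so the system shifts toward the side with more dissolved moles — to the left.
The forward reaction is endothermic. Raising T favours the endothermic direction — shift to the right.
Adding inert gas at constant total pressure expands the volume and lowers every reacting partial pressure. With Δn_gas = 2 − 0 = +2, Q moves away from K toward the side with fewer gas moles, so the system shifts toward the side with more gas moles — to the right.
The individual effects push in opposite directions; without quantitative information the net direction cannot be determined.

cannot be determined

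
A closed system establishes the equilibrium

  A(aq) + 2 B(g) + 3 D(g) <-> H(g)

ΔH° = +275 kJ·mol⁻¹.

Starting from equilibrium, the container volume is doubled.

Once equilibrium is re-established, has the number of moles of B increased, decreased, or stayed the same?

Gas moles: reactants 5, products 1 (Δn_gas = -4). Expansion shifts the system toward the side with more moles of gas — to the left.
The net shift is to the left. B is a reactant, so its amount increases.

increases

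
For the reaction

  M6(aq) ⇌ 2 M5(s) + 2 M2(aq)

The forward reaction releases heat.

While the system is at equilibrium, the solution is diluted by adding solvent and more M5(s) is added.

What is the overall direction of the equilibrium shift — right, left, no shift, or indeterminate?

Dilution lowers every aqueous concentration by the same factor. Δn_aq = 2 − 1 = +1, so the system shifts toward the side with more dissolved moles — to the right.
M5 is a pure solid; its activity is 1 regardless of amount, so Q is unaffected — no shift from this change.
Only the nonzero effect(s) matter; the net shift is to the right.

right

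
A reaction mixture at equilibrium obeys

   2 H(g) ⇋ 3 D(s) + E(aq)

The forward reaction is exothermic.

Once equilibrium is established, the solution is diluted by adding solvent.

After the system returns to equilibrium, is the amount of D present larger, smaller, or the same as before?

Dilution lowers every aqueous concentration by the same factor. Δn_aq = 1 − 0 = +1, so the system shifts toward the side with more dissolved moles — to the right.
The net shift is to the right. D is a product, so its amount increases.

increases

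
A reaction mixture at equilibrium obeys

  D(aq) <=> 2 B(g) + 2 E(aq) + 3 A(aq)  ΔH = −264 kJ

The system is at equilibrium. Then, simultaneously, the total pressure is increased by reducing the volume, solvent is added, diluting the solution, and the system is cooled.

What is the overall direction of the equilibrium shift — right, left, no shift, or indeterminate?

cannot be determined

Gas moles: reactants 0, products 2 (Δn_gas = +2). Compression shifts the system toward the side with fewer moles of gas — to the left.
Dilution lowers every aqueous concentration by the same factor. Δn_aq = 5 − 1 = +4, so the system shifts toward the side with more dissolved moles — to the right.
The forward reaction is exothermic. Lowering T favours the exothermic direction — shift to the right.
The individual effects push in opposite directions; without quantitative information the net direction cannot be determined.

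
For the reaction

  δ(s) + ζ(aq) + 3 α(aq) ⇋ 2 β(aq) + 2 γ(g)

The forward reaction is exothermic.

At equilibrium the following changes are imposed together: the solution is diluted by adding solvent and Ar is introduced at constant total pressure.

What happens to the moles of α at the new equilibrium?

cannot be determined

Dilution lowers every aqueous concentration by the same factor. Δn_aq = 2 − 4 = -2, so the system shifts toward the side with more dissolved moles — to the left.
Adding inert gas at constant total pressure expands the volume and lowers every reacting partial pressure. With Δn_gas = 2 − 0 = +2, Q moves away from K toward the side with fewer gas moles, so the system shifts toward the side with more gas moles — to the right.
The two effects oppose each other, so the net shift — and hence the change in α — cannot be determined from the given information.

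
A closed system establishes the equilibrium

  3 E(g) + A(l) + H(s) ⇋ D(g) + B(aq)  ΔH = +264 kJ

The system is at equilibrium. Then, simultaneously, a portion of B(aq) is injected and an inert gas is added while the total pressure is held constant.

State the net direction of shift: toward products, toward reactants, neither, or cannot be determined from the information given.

left

Adding B (aq), a product, drives the reaction to the left.
Adding inert gas at constant total pressure expands the volume and lowers every reacting partial pressure. With Δn_gas = 1 − 3 = -2, Q moves away from K toward the side with fewer gas moles, so the system shifts toward the side with more gas moles — to the left.
All effects act in the same direction — net shift to the left.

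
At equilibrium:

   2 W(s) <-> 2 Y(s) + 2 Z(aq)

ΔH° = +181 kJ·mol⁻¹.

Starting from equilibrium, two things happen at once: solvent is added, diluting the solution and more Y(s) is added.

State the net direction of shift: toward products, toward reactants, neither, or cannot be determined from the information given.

Dilution lowers every aqueous concentration by the same factor. Δn_aq = 2 − 0 = +2, so the system shifts toward the side with more dissolved moles — to the right.
Y is a pure solid; its activity is 1 regardless of amount, so Q is unaffected — no shift from this change.
Only the nonzero effect(s) matter; the net shift is to the right.

right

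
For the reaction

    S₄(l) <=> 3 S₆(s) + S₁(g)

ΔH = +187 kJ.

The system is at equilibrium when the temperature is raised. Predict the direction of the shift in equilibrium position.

The forward reaction is endothermic. Raising T favours the endothermic direction — shift to the right.

right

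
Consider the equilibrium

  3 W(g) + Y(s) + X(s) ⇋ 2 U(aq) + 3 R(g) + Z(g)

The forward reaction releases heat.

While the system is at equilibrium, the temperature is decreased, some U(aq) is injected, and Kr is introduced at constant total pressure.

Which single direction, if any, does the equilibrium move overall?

The forward reaction is exothermic. Lowering T favours the exothermic direction — shift to the right.
Adding U (aq), a product, drives the reaction to the left.
Adding inert gas at constant total pressure expands the volume and lowers every reacting partial pressure. With Δn_gas = 4 − 3 = +1, Q moves away from K toward the side with fewer gas moles, so the system shifts toward the side with more gas moles — to the right.
The individual effects push in opposite directions; without quantitative information the net direction cannot be determined.

cannot be determined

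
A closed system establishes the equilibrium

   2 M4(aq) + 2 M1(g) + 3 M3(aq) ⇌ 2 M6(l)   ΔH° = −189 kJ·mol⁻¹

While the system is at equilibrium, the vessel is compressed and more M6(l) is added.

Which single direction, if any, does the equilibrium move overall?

right

Gas moles: reactants 2, products 0 (Δn_gas = -2). Compression shifts the system toward the side with fewer moles of gas — to the right.
M6 is a pure liquid; its activity is 1 regardless of amount, so Q is unaffected — no shift from this change.
Only the nonzero effect(s) matter; the net shift is to the right.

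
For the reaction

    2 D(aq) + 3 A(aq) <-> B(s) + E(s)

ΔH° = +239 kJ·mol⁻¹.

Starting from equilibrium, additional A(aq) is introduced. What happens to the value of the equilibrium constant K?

unchanged

The equilibrium constant depends only on temperature. This perturbation may move the position of equilibrium, but since T is unchanged, K itself is unchanged.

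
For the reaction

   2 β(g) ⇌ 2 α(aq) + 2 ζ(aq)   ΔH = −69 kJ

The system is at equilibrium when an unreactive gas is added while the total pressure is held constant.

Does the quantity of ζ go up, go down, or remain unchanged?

decreases

Adding inert gas at constant total pressure expands the volume and lowers every reacting partial pressure. With Δn_gas = 0 − 2 = -2, Q moves away from K toward the side with fewer gas moles, so the system shifts toward the side with more gas moles — to the left.
The net shift is to the left. ζ is a product, so its amount decreases.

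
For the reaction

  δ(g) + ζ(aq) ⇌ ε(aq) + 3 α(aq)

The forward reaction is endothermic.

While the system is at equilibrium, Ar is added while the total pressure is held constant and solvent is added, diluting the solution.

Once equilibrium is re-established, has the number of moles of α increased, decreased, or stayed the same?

Adding inert gas at constant total pressure expands the volume and lowers every reacting partial pressure. With Δn_gas = 0 − 1 = -1, Q moves away from K toward the side with fewer gas moles, so the system shifts toward the side with more gas moles — to the left.
Dilution lowers every aqueous concentration by the same factor. Δn_aq = 4 − 1 = +3, so the system shifts toward the side with more dissolved moles — to the right.
The two effects oppose each other, so the net shift — and hence the change in α — cannot be determined from the given information.

cannot be determined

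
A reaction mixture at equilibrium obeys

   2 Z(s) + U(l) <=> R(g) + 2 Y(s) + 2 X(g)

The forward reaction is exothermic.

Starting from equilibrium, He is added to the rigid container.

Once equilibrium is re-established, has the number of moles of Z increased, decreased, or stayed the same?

unchanged

At constant volume, adding an inert gas leaves every reacting species' partial pressure unchanged, so Q is unchanged — no shift from this change.
No net shift occurs, so the amount of Z is unchanged.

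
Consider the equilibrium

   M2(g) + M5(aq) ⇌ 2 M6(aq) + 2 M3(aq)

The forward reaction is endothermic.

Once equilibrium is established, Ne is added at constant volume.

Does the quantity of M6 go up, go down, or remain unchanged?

unchanged

At constant volume, adding an inert gas leaves every reacting species' partial pressure unchanged, so Q is unchanged — no shift from this change.
No net shift occurs, so the amount of M6 is unchanged.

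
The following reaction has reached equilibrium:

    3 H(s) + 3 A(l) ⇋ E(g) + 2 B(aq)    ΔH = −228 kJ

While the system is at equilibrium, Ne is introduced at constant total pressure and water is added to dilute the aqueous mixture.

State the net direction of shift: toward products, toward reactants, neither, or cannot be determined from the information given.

right

Adding inert gas at constant total pressure expands the volume and lowers every reacting partial pressure. With Δn_gas = 1 − 0 = +1, Q moves away from K toward the side with fewer gas moles, so the system shifts toward the side with more gas moles — to the right.
Dilution lowers every aqueous concentration by the same factor. Δn_aq = 2 − 0 = +2, so the system shifts toward the side with more dissolved moles — to the right.
All effects act in the same direction — net shift to the right.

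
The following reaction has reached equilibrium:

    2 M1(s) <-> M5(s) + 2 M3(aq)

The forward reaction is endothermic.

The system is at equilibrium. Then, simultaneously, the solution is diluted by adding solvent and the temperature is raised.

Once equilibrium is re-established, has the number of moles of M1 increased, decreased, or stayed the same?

decreases

Dilution lowers every aqueous concentration by the same factor. Δn_aq = 2 − 0 = +2, so the system shifts toward the side with more dissolved moles — to the right.
The forward reaction is endothermic. Raising T favours the endothermic direction — shift to the right.
The net shift is to the right. M1 is a reactant, so its amount decreases.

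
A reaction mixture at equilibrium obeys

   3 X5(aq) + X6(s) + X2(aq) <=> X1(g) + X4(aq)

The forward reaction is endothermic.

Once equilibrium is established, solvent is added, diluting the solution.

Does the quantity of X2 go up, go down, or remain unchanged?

Dilution lowers every aqueous concentration by the same factor. Δn_aq = 1 − 4 = -3, so the system shifts toward the side with more dissolved moles — to the left.
The net shift is to the left. X2 is a reactant, so its amount increases.

increases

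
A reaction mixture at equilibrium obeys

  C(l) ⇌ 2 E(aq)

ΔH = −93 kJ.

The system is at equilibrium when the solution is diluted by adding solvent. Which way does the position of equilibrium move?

right

Dilution lowers every aqueous concentration by the same factor. Δn_aq = 2 − 0 = +2, so the system shifts toward the side with more dissolved moles — to the right.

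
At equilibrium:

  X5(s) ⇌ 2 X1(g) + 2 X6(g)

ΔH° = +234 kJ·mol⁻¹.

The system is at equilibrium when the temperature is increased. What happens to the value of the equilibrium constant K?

increases

K depends on temperature via the van 't Hoff relation. The forward reaction is endothermic, so raising T increases K.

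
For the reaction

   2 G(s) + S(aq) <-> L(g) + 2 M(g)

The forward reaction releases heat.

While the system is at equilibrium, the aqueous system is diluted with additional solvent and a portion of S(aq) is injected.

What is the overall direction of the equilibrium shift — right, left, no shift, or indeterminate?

cannot be determined

Dilution lowers every aqueous concentration by the same factor. Δn_aq = 0 − 1 = -1, so the system shifts toward the side with more dissolved moles — to the left.
Adding S (aq), a reactant, drives the reaction to the right.
The individual effects push in opposite directions; without quantitative information the net direction cannot be determined.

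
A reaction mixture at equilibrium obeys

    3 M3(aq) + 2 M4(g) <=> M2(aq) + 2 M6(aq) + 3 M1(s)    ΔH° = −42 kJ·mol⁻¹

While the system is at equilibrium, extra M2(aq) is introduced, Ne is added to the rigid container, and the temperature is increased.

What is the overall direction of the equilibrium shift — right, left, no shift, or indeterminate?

Adding M2 (aq), a product, drives the reaction to the left.
At constant volume, adding an inert gas leaves every reacting species' partial pressure unchanged, so Q is unchanged — no shift from this change.
The forward reaction is exothermic. Raising T favours the endothermic direction — shift to the left.
Only the nonzero effect(s) matter; the net shift is to the left.

left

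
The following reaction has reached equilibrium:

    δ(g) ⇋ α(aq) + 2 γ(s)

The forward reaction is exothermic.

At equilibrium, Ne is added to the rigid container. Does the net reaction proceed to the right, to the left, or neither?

no shift

At constant volume, adding an inert gas leaves every reacting species' partial pressure unchanged, so Q is unchanged — no shift from this change.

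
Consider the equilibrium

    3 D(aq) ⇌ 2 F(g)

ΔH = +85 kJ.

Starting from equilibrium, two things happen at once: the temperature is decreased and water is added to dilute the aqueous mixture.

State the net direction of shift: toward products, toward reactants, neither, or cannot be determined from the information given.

The forward reaction is endothermic. Lowering T favours the exothermic direction — shift to the left.
Dilution lowers every aqueous concentration by the same factor. Δn_aq = 0 − 3 = -3, so the system shifts toward the side with more dissolved moles — to the left.
All effects act in the same direction — net shift to the left.

left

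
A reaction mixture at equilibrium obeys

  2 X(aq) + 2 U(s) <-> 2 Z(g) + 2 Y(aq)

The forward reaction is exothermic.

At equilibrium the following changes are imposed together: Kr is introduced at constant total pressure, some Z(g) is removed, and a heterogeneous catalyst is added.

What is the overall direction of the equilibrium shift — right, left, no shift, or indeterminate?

Adding inert gas at constant total pressure expands the volume and lowers every reacting partial pressure. With Δn_gas = 2 − 0 = +2, Q moves away from K toward the side with fewer gas moles, so the system shifts toward the side with more gas moles — to the right.
Removing Z (g), a product, drives the reaction to the right.
A catalyst speeds both forward and reverse rates equally; it changes neither Q nor K — no shift from this change.
Only the nonzero effect(s) matter; the net shift is to the right.

right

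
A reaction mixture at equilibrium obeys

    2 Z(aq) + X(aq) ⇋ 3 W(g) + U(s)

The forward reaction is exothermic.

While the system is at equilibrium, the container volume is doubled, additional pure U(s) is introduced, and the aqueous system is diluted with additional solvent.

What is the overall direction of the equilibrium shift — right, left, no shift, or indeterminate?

cannot be determined

Gas moles: reactants 0, products 3 (Δn_gas = +3). Expansion shifts the system toward the side with more moles of gas — to the right.
U is a pure solid; its activity is 1 regardless of amount, so Q is unaffected — no shift from this change.
Dilution lowers every aqueous concentration by the same factor. Δn_aq = 0 − 3 = -3, so the system shifts toward the side with more dissolved moles — to the left.
The individual effects push in opposite directions; without quantitative information the net direction cannot be determined.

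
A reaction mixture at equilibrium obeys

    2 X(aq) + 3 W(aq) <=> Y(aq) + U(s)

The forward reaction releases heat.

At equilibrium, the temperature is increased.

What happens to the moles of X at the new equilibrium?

The forward reaction is exothermic. Raising T favours the endothermic direction — shift to the left.
The net shift is to the left. X is a reactant, so its amount increases.

increases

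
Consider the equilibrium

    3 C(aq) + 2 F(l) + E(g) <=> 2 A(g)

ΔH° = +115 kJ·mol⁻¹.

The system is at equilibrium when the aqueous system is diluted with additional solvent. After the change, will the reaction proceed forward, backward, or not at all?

Dilution lowers every aqueous concentration by the same factor. Δn_aq = 0 − 3 = -3, so the system shifts toward the side with more dissolved moles — to the left.

left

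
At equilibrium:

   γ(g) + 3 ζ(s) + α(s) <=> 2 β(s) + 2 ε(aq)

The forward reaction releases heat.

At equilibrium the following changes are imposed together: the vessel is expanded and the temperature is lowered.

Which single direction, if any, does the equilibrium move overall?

Gas moles: reactants 1, products 0 (Δn_gas = -1). Expansion shifts the system toward the side with more moles of gas — to the left.
The forward reaction is exothermic. Lowering T favours the exothermic direction — shift to the right.
The individual effects push in opposite directions; without quantitative information the net direction cannot be determined.

cannot be determined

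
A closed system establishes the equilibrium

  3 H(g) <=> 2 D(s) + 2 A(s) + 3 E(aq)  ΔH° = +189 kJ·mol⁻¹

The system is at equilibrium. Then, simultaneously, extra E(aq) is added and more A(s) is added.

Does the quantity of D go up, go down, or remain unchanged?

decreases

Adding E (aq), a product, drives the reaction to the left.
A is a pure solid; its activity is 1 regardless of amount, so Q is unaffected — no shift from this change.
The net shift is to the left. D is a product, so its amount decreases.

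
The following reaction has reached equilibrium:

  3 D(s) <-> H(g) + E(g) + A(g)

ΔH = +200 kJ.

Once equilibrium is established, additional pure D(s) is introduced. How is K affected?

unchanged

The equilibrium constant depends only on temperature. This perturbation changes neither the position of equilibrium nor K.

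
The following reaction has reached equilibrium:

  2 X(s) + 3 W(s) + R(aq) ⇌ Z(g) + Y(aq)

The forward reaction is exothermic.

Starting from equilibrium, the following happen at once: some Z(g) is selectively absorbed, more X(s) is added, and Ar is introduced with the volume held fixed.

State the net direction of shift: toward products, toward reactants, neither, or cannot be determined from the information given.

Removing Z (g), a product, drives the reaction to the right.
X is a pure solid; its activity is 1 regardless of amount, so Q is unaffected — no shift from this change.
At constant volume, adding an inert gas leaves every reacting species' partial pressure unchanged, so Q is unchanged — no shift from this change.
Only the nonzero effect(s) matter; the net shift is to the right.

right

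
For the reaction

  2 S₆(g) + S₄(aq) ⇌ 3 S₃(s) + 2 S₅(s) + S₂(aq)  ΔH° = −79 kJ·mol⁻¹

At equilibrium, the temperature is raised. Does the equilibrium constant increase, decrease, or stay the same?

decreases

K depends on temperature via the van 't Hoff relation. The forward reaction is exothermic, so raising T decreases K.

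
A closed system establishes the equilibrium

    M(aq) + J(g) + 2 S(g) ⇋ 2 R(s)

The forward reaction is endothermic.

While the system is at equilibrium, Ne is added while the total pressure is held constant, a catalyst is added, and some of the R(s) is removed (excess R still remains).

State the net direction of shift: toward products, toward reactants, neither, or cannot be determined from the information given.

left

Adding inert gas at constant total pressure expands the volume and lowers every reacting partial pressure. With Δn_gas = 0 − 3 = -3, Q moves away from K toward the side with fewer gas moles, so the system shifts toward the side with more gas moles — to the left.
A catalyst speeds both forward and reverse rates equally; it changes neither Q nor K — no shift from this change.
R is a pure solid; its activity is 1 regardless of amount, so Q is unaffected — no shift from this change.
Only the nonzero effect(s) matter; the net shift is to the left.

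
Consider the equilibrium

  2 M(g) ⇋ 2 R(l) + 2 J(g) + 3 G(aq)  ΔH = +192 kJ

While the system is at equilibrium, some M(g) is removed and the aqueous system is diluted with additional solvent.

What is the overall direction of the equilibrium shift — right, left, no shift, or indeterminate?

Removing M (g), a reactant, drives the reaction to the left.
Dilution lowers every aqueous concentration by the same factor. Δn_aq = 3 − 0 = +3, so the system shifts toward the side with more dissolved moles — to the right.
The individual effects push in opposite directions; without quantitative information the net direction cannot be determined.

cannot be determined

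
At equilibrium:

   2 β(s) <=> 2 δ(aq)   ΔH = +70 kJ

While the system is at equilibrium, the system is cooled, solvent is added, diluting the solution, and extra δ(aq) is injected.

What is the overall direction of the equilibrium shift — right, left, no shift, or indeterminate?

The forward reaction is endothermic. Lowering T favours the exothermic direction — shift to the left.
Dilution lowers every aqueous concentration by the same factor. Δn_aq = 2 − 0 = +2, so the system shifts toward the side with more dissolved moles — to the right.
Adding δ (aq), a product, drives the reaction to the left.
The individual effects push in opposite directions; without quantitative information the net direction cannot be determined.

cannot be determined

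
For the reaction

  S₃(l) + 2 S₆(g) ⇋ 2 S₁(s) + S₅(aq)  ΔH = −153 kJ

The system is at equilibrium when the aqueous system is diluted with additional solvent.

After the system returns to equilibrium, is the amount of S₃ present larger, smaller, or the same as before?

decreases

Dilution lowers every aqueous concentration by the same factor. Δn_aq = 1 − 0 = +1, so the system shifts toward the side with more dissolved moles — to the right.
The net shift is to the right. S₃ is a reactant, so its amount decreases.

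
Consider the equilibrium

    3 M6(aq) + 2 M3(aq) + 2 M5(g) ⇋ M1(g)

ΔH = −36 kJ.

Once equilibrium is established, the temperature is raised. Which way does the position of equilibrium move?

The forward reaction is exothermic. Raising T favours the endothermic direction — shift to the left.

left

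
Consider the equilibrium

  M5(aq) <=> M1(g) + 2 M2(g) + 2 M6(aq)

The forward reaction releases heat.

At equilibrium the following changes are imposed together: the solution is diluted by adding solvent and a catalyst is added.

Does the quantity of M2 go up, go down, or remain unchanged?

Dilution lowers every aqueous concentration by the same factor. Δn_aq = 2 − 1 = +1, so the system shifts toward the side with more dissolved moles — to the right.
A catalyst speeds both forward and reverse rates equally; it changes neither Q nor K — no shift from this change.
The net shift is to the right. M2 is a product, so its amount increases.

increases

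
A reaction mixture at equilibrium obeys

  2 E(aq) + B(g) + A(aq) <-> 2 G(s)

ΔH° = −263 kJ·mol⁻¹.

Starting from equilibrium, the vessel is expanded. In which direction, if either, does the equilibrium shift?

left

Gas moles: reactants 1, products 0 (Δn_gas = -1). Expansion shifts the system toward the side with more moles of gas — to the left.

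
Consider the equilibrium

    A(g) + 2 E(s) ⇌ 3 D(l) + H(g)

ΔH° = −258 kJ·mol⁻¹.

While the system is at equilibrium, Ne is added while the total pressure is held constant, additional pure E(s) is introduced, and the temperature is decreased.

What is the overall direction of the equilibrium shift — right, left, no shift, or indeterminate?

Adding inert gas at constant total pressure expands the volume, scaling every reacting partial pressure by the same factor. Δn_gas = 1 − 1 = 0, so Q is unchanged — no shift.
E is a pure solid; its activity is 1 regardless of amount, so Q is unaffected — no shift from this change.
The forward reaction is exothermic. Lowering T favours the exothermic direction — shift to the right.
Only the nonzero effect(s) matter; the net shift is to the right.

right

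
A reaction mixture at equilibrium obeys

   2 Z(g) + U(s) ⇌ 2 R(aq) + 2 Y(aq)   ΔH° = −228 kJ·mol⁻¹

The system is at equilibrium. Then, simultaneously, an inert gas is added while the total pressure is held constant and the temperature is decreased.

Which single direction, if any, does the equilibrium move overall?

Adding inert gas at constant total pressure expands the volume and lowers every reacting partial pressure. With Δn_gas = 0 − 2 = -2, Q moves away from K toward the side with fewer gas moles, so the system shifts toward the side with more gas moles — to the left.
The forward reaction is exothermic. Lowering T favours the exothermic direction — shift to the right.
The individual effects push in opposite directions; without quantitative information the net direction cannot be determined.

cannot be determined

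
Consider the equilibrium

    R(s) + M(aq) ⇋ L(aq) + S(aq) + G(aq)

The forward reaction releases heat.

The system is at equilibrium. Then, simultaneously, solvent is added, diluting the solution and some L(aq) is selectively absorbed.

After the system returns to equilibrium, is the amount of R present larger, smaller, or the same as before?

Dilution lowers every aqueous concentration by the same factor. Δn_aq = 3 − 1 = +2, so the system shifts toward the side with more dissolved moles — to the right.
Removing L (aq), a product, drives the reaction to the right.
The net shift is to the right. R is a reactant, so its amount decreases.

decreases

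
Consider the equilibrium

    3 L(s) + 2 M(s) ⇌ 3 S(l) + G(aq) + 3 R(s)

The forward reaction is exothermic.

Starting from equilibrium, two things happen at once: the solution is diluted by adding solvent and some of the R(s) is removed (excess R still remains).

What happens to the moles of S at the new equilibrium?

Dilution lowers every aqueous concentration by the same factor. Δn_aq = 1 − 0 = +1, so the system shifts toward the side with more dissolved moles — to the right.
R is a pure solid; its activity is 1 regardless of amount, so Q is unaffected — no shift from this change.
The net shift is to the right. S is a product, so its amount increases.

increases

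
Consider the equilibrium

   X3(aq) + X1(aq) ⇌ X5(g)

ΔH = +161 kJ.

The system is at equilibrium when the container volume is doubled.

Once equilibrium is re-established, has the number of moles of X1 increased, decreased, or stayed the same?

Gas moles: reactants 0, products 1 (Δn_gas = +1). Expansion shifts the system toward the side with more moles of gas — to the right.
The net shift is to the right. X1 is a reactant, so its amount decreases.

decreases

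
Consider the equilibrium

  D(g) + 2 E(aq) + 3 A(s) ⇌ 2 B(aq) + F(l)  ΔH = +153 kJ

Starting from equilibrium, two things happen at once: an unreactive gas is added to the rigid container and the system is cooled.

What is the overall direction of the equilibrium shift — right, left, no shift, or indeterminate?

left

At constant volume, adding an inert gas leaves every reacting species' partial pressure unchanged, so Q is unchanged — no shift from this change.
The forward reaction is endothermic. Lowering T favours the exothermic direction — shift to the left.
Only the nonzero effect(s) matter; the net shift is to the left.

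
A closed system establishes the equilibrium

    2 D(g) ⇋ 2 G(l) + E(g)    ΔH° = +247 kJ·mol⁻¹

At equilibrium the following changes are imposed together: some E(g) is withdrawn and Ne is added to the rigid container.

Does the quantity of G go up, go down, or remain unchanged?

Removing E (g), a product, drives the reaction to the right.
At constant volume, adding an inert gas leaves every reacting species' partial pressure unchanged, so Q is unchanged — no shift from this change.
The net shift is to the right. G is a product, so its amount increases.

increases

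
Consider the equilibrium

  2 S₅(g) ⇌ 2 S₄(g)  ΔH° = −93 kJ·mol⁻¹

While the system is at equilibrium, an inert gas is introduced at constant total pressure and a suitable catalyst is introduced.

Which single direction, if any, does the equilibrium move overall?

Adding inert gas at constant total pressure expands the volume, scaling every reacting partial pressure by the same factor. Δn_gas = 2 − 2 = 0, so Q is unchanged — no shift.
A catalyst speeds both forward and reverse rates equally; it changes neither Q nor K — no shift from this change.
None of the changes alters Q relative to K, so there is no net shift.

no shift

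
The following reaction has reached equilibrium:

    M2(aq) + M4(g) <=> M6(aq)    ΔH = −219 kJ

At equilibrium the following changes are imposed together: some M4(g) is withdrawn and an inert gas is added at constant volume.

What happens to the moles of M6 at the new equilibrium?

decreases

Removing M4 (g), a reactant, drives the reaction to the left.
At constant volume, adding an inert gas leaves every reacting species' partial pressure unchanged, so Q is unchanged — no shift from this change.
The net shift is to the left. M6 is a product, so its amount decreases.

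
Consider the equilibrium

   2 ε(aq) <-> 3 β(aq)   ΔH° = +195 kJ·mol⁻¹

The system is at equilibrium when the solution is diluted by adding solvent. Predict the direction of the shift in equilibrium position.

Dilution lowers every aqueous concentration by the same factor. Δn_aq = 3 − 2 = +1, so the system shifts toward the side with more dissolved moles — to the right.

right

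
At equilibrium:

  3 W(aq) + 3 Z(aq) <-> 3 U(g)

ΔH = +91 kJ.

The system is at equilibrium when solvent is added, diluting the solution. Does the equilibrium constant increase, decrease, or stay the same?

The equilibrium constant depends only on temperature. This perturbation may move the position of equilibrium, but since T is unchanged, K itself is unchanged.

unchanged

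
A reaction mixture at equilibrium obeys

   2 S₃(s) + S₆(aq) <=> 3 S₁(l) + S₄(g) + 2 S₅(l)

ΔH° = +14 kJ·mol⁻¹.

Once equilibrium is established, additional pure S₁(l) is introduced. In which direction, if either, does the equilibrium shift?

no shift

S₁ is a pure liquid; its activity is 1 regardless of amount, so Q is unaffected — no shift from this change.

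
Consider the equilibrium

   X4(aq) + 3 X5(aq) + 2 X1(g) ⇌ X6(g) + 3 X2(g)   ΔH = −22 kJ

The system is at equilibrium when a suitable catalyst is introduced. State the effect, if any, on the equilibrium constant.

unchanged

The equilibrium constant depends only on temperature. This perturbation changes neither the position of equilibrium nor K.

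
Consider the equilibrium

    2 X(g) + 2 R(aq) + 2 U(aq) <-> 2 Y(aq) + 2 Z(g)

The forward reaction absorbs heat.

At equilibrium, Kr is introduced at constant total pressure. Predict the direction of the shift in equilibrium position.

Adding inert gas at constant total pressure expands the volume, scaling every reacting partial pressure by the same factor. Δn_gas = 2 − 2 = 0, so Q is unchanged — no shift.

no shift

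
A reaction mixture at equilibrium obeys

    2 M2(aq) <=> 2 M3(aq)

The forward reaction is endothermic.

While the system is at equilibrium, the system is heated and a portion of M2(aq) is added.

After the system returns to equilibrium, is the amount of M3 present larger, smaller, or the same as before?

The forward reaction is endothermic. Raising T favours the endothermic direction — shift to the right.
Adding M2 (aq), a reactant, drives the reaction to the right.
The net shift is to the right. M3 is a product, so its amount increases.

increases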